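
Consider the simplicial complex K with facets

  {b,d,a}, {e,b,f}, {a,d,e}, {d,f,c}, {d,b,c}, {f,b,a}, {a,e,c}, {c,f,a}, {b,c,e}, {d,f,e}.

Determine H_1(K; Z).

H_1 = Z/2.

Take the total order a < b < c < d < e < f on the vertex set. Then K (dimension 2) consists of the simplices:

  0-simplices (6): a, b, c, d, e, f
  1-simplices (15): ab, ac, ad, ae, af, bc, bd, be, bf, cd, ce, cf, de, df, ef
  2-simplices (10): abd, abf, ace, acf, ade, bcd, bce, bef, cdf, def

Hence C_0 ≅ Z^6, C_1 ≅ Z^15, C_2 ≅ Z^10.

∂_1: C_1 → C_0 sends each edge [p,q] (with p < q) to q − p. For instance
  ∂af = f − a.
The resulting 6×15 matrix has rank 5, and its Smith normal form has invariant factors (1,1,1,1,1).

Boundary ∂_2: C_2 → C_1 maps a triangle to the signed sum of its edges. For instance
  ∂bcd = cd − bd + bc,
  ∂def = ef − df + de.
The resulting 15×10 matrix has rank 10, and its Smith normal form has invariant factors (1,1,1,1,1,1,1,1,1,2).

Reading off H_k = ker ∂_k / im ∂_{k+1}:

  H_1: rank ker ∂_1 − rank ∂_2 = (15 − 5) − 10 = 0, and ∂_2 has invariant factor 2 > 1, so H_1 ≅ Z/2.

(K is a triangulation of the real projective plane RP^2.)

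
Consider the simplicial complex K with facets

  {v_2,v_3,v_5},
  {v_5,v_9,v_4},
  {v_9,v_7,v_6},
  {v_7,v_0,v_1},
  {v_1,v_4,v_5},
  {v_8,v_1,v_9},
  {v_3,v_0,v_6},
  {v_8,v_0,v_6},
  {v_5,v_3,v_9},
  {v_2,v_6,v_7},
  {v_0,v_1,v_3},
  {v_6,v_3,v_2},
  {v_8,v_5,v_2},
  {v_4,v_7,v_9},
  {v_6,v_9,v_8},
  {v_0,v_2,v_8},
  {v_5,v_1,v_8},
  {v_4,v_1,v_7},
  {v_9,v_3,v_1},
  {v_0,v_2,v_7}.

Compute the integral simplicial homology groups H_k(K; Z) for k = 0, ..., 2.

H_0 = Z,  H_1 = Z × Z/2,  H_2 = 0.

Fix the vertex order v_0 < v_1 < v_2 < v_3 < v_4 < v_5 < v_6 < v_7 < v_8 < v_9 and write every simplex with vertices in increasing order. Then dim K = 2 and the simplices of K are:

  0-simplices (10): [v_0], [v_1], [v_2], [v_3], [v_4], [v_5], [v_6], [v_7], [v_8], [v_9]
  1-simplices (30): (30 of them)
  2-simplices (20): (20 of them)

so the chain groups are C_0 ≅ Z^10, C_1 ≅ Z^30, C_2 ≅ Z^20.

Boundary ∂_1: C_1 → C_0 maps an edge to its endpoints' difference, ∂[p,q] = q − p. For instance
  ∂[v_0,v_2] = [v_2] − [v_0].
This gives a 10×30 integer matrix of rank 9; reducing to Smith normal form yields diagonal entries (1,1,1,1,1,1,1,1,1).

Boundary ∂_2: C_2 → C_1 sends each 2-simplex [p,q,r] to [q,r] − [p,r] + [p,q]. For instance
  ∂[v_2,v_3,v_6] = [v_3,v_6] − [v_2,v_6] + [v_2,v_3],
  ∂[v_3,v_5,v_9] = [v_5,v_9] − [v_3,v_9] + [v_3,v_5].
As a 30×20 matrix over Z this has rank 20, with invariant factors (1,1,1,1,1,1,1,1,1,1,1,1,1,1,1,1,1,1,1,2).

From H_k ≅ ker(∂_k) / im(∂_{k+1}) we obtain:

  H_0: rank C_0 − rank ∂_1 = 10 − 9 = 1, and the invariant factors of ∂_1 are all 1, so H_0 = Z.
  H_1: rank ker ∂_1 − rank ∂_2 = (30 − 9) − 20 = 1, and ∂_2 has invariant factor 2 > 1, so H_1 = Z × Z/2.
  H_2: rank ker ∂_2 − rank ∂_3 = (20 − 20) − 0 = 0, and there is no ∂_3, so H_2 = 0.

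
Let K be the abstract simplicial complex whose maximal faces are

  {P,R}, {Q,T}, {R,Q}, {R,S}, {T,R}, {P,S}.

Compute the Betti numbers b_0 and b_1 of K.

b_0 = 1, b_1 = 2.

Fix the vertex order P < Q < R < S < T and write every simplex with vertices in increasing order. Then dim K = 1 and the simplices of K are:

  0-simplices (5): P, Q, R, S, T
  1-simplices (6): PR, PS, QR, QT, RS, RT

so the chain groups are C_0 ≅ Z^5, C_1 ≅ Z^6.

∂_1: C_1 → C_0 is given by ∂[p,q] = [q] − [p].
As a 5×6 matrix over Z this has rank 4, with invariant factors (1,1,1,1).

Now H_k = ker ∂_k / im ∂_{k+1}, so:

  H_0: rank C_0 − rank ∂_1 = 5 − 4 = 1, and the invariant factors of ∂_1 are all 1, so H_0 ≅ Z.
  H_1: rank ker ∂_1 − rank ∂_2 = (6 − 4) − 0 = 2, and there is no ∂_2, so H_1 ≅ Z^2.

Hence the Betti numbers are b_0 = 1, b_1 = 2.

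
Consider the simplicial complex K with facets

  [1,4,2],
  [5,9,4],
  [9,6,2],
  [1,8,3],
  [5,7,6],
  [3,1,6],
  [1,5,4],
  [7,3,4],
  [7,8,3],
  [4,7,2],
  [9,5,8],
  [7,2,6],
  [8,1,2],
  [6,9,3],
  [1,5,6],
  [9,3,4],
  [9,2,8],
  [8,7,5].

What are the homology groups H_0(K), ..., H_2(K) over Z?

Fix the vertex order 1 < 2 < 3 < 4 < 5 < 6 < 7 < 8 < 9 and write every simplex with vertices in increasing order. Then dim K = 2 and the simplices of K are:

  0-simplices (9): [1], [2], [3], [4], [5], [6], [7], [8], [9]
  1-simplices (27): (27 of them)
  2-simplices (18): [1,2,4], [1,2,8], [1,3,6], [1,3,8], [1,4,5], [1,5,6], [2,4,7], [2,6,7], [2,6,9], [2,8,9], [3,4,7], [3,4,9], [3,6,9], [3,7,8], [4,5,9], [5,6,7], [5,7,8], [5,8,9]

so the chain groups are C_0 ≅ Z^9, C_1 ≅ Z^27, C_2 ≅ Z^18.

The boundary map ∂_1: C_1 → C_0 sends each edge [p,q] (with p < q) to q − p.
The resulting 9×27 matrix has rank 8, and its Smith normal form has invariant factors (1,1,1,1,1,1,1,1).

∂_2: C_2 → C_1 sends each 2-simplex [p,q,r] to [q,r] − [p,r] + [p,q]. For instance
  ∂[1,2,4] = [2,4] − [1,4] + [1,2],
  ∂[1,2,8] = [2,8] − [1,8] + [1,2].
As a 27×18 matrix over Z this has rank 17, with invariant factors (1,1,1,1,1,1,1,1,1,1,1,1,1,1,1,1,1).

Reading off H_k = ker ∂_k / im ∂_{k+1}:

  H_0: rank C_0 − rank ∂_1 = 9 − 8 = 1, and the invariant factors of ∂_1 are all 1, so H_0 ≅ Z.
  H_1: rank ker ∂_1 − rank ∂_2 = (27 − 8) − 17 = 2, and the invariant factors of ∂_2 are all 1, so H_1 ≅ Z^2.
  H_2: rank ker ∂_2 − rank ∂_3 = (18 − 17) − 0 = 1, and there is no ∂_3, so H_2 ≅ Z.

As a check, the Euler characteristic is 9 − 27 + 18 = 0, which agrees with 1 − 2 + 1 = 0.

H_0 ≅ Z,  H_1 ≅ Z^2,  H_2 ≅ Z.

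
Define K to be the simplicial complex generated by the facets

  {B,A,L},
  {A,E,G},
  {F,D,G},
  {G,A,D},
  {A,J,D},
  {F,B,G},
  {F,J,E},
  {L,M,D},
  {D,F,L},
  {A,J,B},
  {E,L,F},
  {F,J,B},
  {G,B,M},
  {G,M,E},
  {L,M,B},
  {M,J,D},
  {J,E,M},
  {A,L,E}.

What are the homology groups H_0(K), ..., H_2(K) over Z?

H_0 = Z,  H_1 = Z^2,  H_2 = Z.

We work with the vertex ordering A < B < D < E < F < G < J < L < M. The simplices of K, each written with vertices in increasing order, are:

  0-simplices (9): A, B, D, E, F, G, J, L, M
  1-simplices (27): AB, AD, AE, AG, AJ, AL, BF, BG, BJ, BL, BM, DF, DG, DJ, DL, DM, EF, EG, EJ, EL, EM, FG, FJ, FL, GM, JM, LM
  2-simplices (18): ABJ, ABL, ADG, ADJ, AEG, AEL, BFG, BFJ, BGM, BLM, DFG, DFL, DJM, DLM, EFJ, EFL, EGM, EJM

Hence C_0 ≅ Z^9, C_1 ≅ Z^27, C_2 ≅ Z^18.

The boundary map ∂_1: C_1 → C_0 is given by ∂[p,q] = [q] − [p]. For instance
  ∂EF = F − E.
This gives a 9×27 integer matrix of rank 8; reducing to Smith normal form yields diagonal entries (1,1,1,1,1,1,1,1).

The boundary map ∂_2: C_2 → C_1 maps a triangle to the signed sum of its edges. For instance
  ∂EJM = JM − EM + EJ,
  ∂DFL = FL − DL + DF.
The 27×18 boundary matrix has rank 17 and Smith normal form diag(1,1,1,1,1,1,1,1,1,1,1,1,1,1,1,1,1).

Now H_k = ker ∂_k / im ∂_{k+1}, so:

  H_0: rank C_0 − rank ∂_1 = 9 − 8 = 1, and the invariant factors of ∂_1 are all 1, so H_0 ≅ Z.
  H_1: rank ker ∂_1 − rank ∂_2 = (27 − 8) − 17 = 2, and the invariant factors of ∂_2 are all 1, so H_1 ≅ Z^2.
  H_2: rank ker ∂_2 − rank ∂_3 = (18 − 17) − 0 = 1, and there is no ∂_3, so H_2 ≅ Z.

(K is a triangulation of the torus T^2.)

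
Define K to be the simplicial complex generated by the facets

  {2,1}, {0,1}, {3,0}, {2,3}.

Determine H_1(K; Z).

H_1 = Z.

Fix the vertex order 0 < 1 < 2 < 3 and write every simplex with vertices in increasing order. Then dim K = 1 and the simplices of K are:

  0-simplices (4): [0], [1], [2], [3]
  1-simplices (4): [0,1], [0,3], [1,2], [2,3]

giving chain groups C_0 ≅ Z^4, C_1 ≅ Z^4.

∂_1: C_1 → C_0 sends each edge [p,q] (with p < q) to q − p. For instance
  ∂[0,1] = [1] − [0].
The 4×4 boundary matrix has rank 3 and Smith normal form diag(1,1,1).

From H_k ≅ ker(∂_k) / im(∂_{k+1}) we obtain:

  H_1: rank ker ∂_1 − rank ∂_2 = (4 − 3) − 0 = 1, and there is no ∂_2, so H_1 = Z.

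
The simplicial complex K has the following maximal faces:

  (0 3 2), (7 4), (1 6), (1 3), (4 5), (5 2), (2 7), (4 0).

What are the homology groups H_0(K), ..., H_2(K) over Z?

H_0 ≅ Z,  H_1 ≅ Z^2,  H_2 = 0.

Take the total order 0 < 1 < 2 < 3 < 4 < 5 < 6 < 7 on the vertex set. Then K (dimension 2) consists of the simplices:

  0-simplices (8): [0], [1], [2], [3], [4], [5], [6], [7]
  1-simplices (10): [0,2], [0,3], [0,4], [1,3], [1,6], [2,3], [2,5], [2,7], [4,5], [4,7]
  2-simplices (1): [0,2,3]

giving chain groups C_0 ≅ Z^8, C_1 ≅ Z^10, C_2 ≅ Z^1.

∂_1: C_1 → C_0 sends each edge [p,q] (with p < q) to q − p. For instance
  ∂[4,5] = [5] − [4].
As a 8×10 matrix over Z this has rank 7, with invariant factors (1,1,1,1,1,1,1).

∂_2: C_2 → C_1 sends each 2-simplex [p,q,r] to [q,r] − [p,r] + [p,q]. For instance
  ∂[0,2,3] = [2,3] − [0,3] + [0,2].
The resulting 10×1 matrix has rank 1, and its Smith normal form has invariant factors (1).

Now H_k = ker ∂_k / im ∂_{k+1}, so:

  H_0: rank C_0 − rank ∂_1 = 8 − 7 = 1, and the invariant factors of ∂_1 are all 1, so H_0 ≅ Z.
  H_1: rank ker ∂_1 − rank ∂_2 = (10 − 7) − 1 = 2, and the invariant factors of ∂_2 are all 1, so H_1 ≅ Z^2.
  H_2: rank ker ∂_2 − rank ∂_3 = (1 − 1) − 0 = 0, and there is no ∂_3, so H_2 ≅ 0.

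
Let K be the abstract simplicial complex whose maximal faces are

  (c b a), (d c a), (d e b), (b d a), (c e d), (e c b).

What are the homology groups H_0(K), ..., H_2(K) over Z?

Take the total order a < b < c < d < e on the vertex set. Then K (dimension 2) consists of the simplices:

  0-simplices (5): a, b, c, d, e
  1-simplices (9): ab, ac, ad, bc, bd, be, cd, ce, de
  2-simplices (6): abc, abd, acd, bce, bde, cde

so the chain groups are C_0 ≅ Z^5, C_1 ≅ Z^9, C_2 ≅ Z^6.

Boundary ∂_1: C_1 → C_0 is given by ∂[p,q] = [q] − [p].
This gives a 5×9 integer matrix of rank 4; reducing to Smith normal form yields diagonal entries (1,1,1,1).

∂_2: C_2 → C_1 sends each 2-simplex [p,q,r] to [q,r] − [p,r] + [p,q]. For instance
  ∂acd = cd − ad + ac,
  ∂abc = bc − ac + ab.
The 9×6 boundary matrix has rank 5 and Smith normal form diag(1,1,1,1,1).

Computing H_k = (kernel of ∂_k) / (image of ∂_{k+1}):

  H_0: rank C_0 − rank ∂_1 = 5 − 4 = 1, and the invariant factors of ∂_1 are all 1, so H_0 ≅ Z.
  H_1: rank ker ∂_1 − rank ∂_2 = (9 − 4) − 5 = 0, and the invariant factors of ∂_2 are all 1, so H_1 ≅ 0.
  H_2: rank ker ∂_2 − rank ∂_3 = (6 − 5) − 0 = 1, and there is no ∂_3, so H_2 ≅ Z.

(K is a triangulation of the 2-sphere S^2.)

H_0 = Z,  H_1 = 0,  H_2 = Z.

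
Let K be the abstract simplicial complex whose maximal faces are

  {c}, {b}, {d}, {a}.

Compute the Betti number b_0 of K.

b_0 = 4.

K has 4 vertices.
rank ∂_0 = 0, rank ∂_1 = 0 ⇒ b_0 = 4 − 0 − 0 = 4. So H_0 = Z^4.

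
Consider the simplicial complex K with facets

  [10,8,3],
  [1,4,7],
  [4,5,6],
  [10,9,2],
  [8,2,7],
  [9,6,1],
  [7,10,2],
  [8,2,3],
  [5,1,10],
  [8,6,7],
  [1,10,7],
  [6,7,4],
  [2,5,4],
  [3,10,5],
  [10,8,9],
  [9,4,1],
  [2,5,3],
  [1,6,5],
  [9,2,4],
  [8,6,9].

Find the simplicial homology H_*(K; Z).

H_0 = Z,  H_1 = Z ⊕ Z/2,  H_2 = 0.

We work with the vertex ordering 1 < 2 < 3 < 4 < 5 < 6 < 7 < 8 < 9 < 10. The simplices of K, each written with vertices in increasing order, are:

  0-simplices (10): [1], [2], [3], [4], [5], [6], [7], [8], [9], [10]
  1-simplices (30): (30 of them)
  2-simplices (20): (20 of them)

so the chain groups are C_0 ≅ Z^10, C_1 ≅ Z^30, C_2 ≅ Z^20.

The boundary map ∂_1: C_1 → C_0 maps an edge to its endpoints' difference, ∂[p,q] = q − p.
The resulting 10×30 matrix has rank 9, and its Smith normal form has invariant factors (1,1,1,1,1,1,1,1,1).

Boundary ∂_2: C_2 → C_1 acts by ∂[p,q,r] = [q,r] − [p,r] + [p,q]. For instance
  ∂[6,7,8] = [7,8] − [6,8] + [6,7],
  ∂[1,6,9] = [6,9] − [1,9] + [1,6].
As a 30×20 matrix over Z this has rank 20, with invariant factors (1,1,1,1,1,1,1,1,1,1,1,1,1,1,1,1,1,1,1,2).

From H_k ≅ ker(∂_k) / im(∂_{k+1}) we obtain:

  H_0: rank C_0 − rank ∂_1 = 10 − 9 = 1, and the invariant factors of ∂_1 are all 1, so H_0 ≅ Z.
  H_1: rank ker ∂_1 − rank ∂_2 = (30 − 9) − 20 = 1, and ∂_2 has invariant factor 2 > 1, so H_1 ≅ Z ⊕ Z/2.
  H_2: rank ker ∂_2 − rank ∂_3 = (20 − 20) − 0 = 0, and there is no ∂_3, so H_2 ≅ 0.

(K is a triangulation of the Klein bottle.)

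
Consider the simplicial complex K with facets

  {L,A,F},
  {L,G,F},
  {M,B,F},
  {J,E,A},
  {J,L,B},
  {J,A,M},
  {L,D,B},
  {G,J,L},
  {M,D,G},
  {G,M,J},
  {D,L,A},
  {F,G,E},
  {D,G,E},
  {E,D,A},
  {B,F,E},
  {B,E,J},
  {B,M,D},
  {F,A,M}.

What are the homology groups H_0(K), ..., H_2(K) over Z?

H_0 = Z,  H_1 = Z^2,  H_2 = Z.

K has 9 vertices, 27 edges, 18 triangles.
rank ∂_0 = 0, rank ∂_1 = 8 ⇒ b_0 = 9 − 0 − 8 = 1; all invariant factors of ∂_1 are 1 so no torsion. So H_0 = Z.
rank ∂_1 = 8, rank ∂_2 = 17 ⇒ b_1 = 27 − 8 − 17 = 2; all invariant factors of ∂_2 are 1 so no torsion. So H_1 = Z^2.
rank ∂_2 = 17, rank ∂_3 = 0 ⇒ b_2 = 18 − 17 − 0 = 1. So H_2 = Z.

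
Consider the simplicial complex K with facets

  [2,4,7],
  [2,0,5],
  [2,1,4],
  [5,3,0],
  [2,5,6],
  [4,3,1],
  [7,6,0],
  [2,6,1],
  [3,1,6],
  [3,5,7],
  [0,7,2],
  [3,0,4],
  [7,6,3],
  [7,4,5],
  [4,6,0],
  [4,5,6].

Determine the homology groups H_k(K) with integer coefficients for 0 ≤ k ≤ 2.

H_0 ≅ Z,  H_1 ≅ Z^2,  H_2 ≅ Z.

Fix the vertex order 0 < 1 < 2 < 3 < 4 < 5 < 6 < 7 and write every simplex with vertices in increasing order. Then dim K = 2 and the simplices of K are:

  0-simplices (8): [0], [1], [2], [3], [4], [5], [6], [7]
  1-simplices (24): (24 of them)
  2-simplices (16): [0,2,5], [0,2,7], [0,3,4], [0,3,5], [0,4,6], [0,6,7], [1,2,4], [1,2,6], [1,3,4], [1,3,6], [2,4,7], [2,5,6], [3,5,7], [3,6,7], [4,5,6], [4,5,7]

giving chain groups C_0 ≅ Z^8, C_1 ≅ Z^24, C_2 ≅ Z^16.

∂_1: C_1 → C_0 sends each edge [p,q] (with p < q) to q − p. For instance
  ∂[0,4] = [4] − [0].
The resulting 8×24 matrix has rank 7, and its Smith normal form has invariant factors (1,1,1,1,1,1,1).

Boundary ∂_2: C_2 → C_1 sends each 2-simplex [p,q,r] to [q,r] − [p,r] + [p,q]. For instance
  ∂[0,3,5] = [3,5] − [0,5] + [0,3],
  ∂[0,2,5] = [2,5] − [0,5] + [0,2].
This gives a 24×16 integer matrix of rank 15; reducing to Smith normal form yields diagonal entries (1,1,1,1,1,1,1,1,1,1,1,1,1,1,1).

From H_k ≅ ker(∂_k) / im(∂_{k+1}) we obtain:

  H_0: rank C_0 − rank ∂_1 = 8 − 7 = 1, and the invariant factors of ∂_1 are all 1, so H_0 ≅ Z.
  H_1: rank ker ∂_1 − rank ∂_2 = (24 − 7) − 15 = 2, and the invariant factors of ∂_2 are all 1, so H_1 ≅ Z^2.
  H_2: rank ker ∂_2 − rank ∂_3 = (16 − 15) − 0 = 1, and there is no ∂_3, so H_2 ≅ Z.

As a check, the Euler characteristic is 8 − 24 + 16 = 0, which agrees with 1 − 2 + 1 = 0.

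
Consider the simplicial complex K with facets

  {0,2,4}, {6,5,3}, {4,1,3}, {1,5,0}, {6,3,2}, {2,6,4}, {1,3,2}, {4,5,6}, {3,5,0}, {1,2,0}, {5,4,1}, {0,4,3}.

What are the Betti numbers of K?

We work with the vertex ordering 0 < 1 < 2 < 3 < 4 < 5 < 6. The simplices of K, each written with vertices in increasing order, are:

  0-simplices (7): [0], [1], [2], [3], [4], [5], [6]
  1-simplices (18): [0,1], [0,2], [0,3], [0,4], [0,5], [1,2], [1,3], [1,4], [1,5], [2,3], [2,4], [2,6], [3,4], [3,5], [3,6], [4,5], [4,6], [5,6]
  2-simplices (12): [0,1,2], [0,1,5], [0,2,4], [0,3,4], [0,3,5], [1,2,3], [1,3,4], [1,4,5], [2,3,6], [2,4,6], [3,5,6], [4,5,6]

so the chain groups are C_0 ≅ Z^7, C_1 ≅ Z^18, C_2 ≅ Z^12.

The boundary map ∂_1: C_1 → C_0 sends each edge [p,q] (with p < q) to q − p.
The resulting 7×18 matrix has rank 6, and its Smith normal form has invariant factors (1,1,1,1,1,1).

Boundary ∂_2: C_2 → C_1 acts by ∂[p,q,r] = [q,r] − [p,r] + [p,q]. For instance
  ∂[0,1,5] = [1,5] − [0,5] + [0,1],
  ∂[1,2,3] = [2,3] − [1,3] + [1,2].
The 18×12 boundary matrix has rank 12 and Smith normal form diag(1,1,1,1,1,1,1,1,1,1,1,2).

Now H_k = ker ∂_k / im ∂_{k+1}, so:

  H_0: rank C_0 − rank ∂_1 = 7 − 6 = 1, and the invariant factors of ∂_1 are all 1, so H_0 ≅ Z.
  H_1: rank ker ∂_1 − rank ∂_2 = (18 − 6) − 12 = 0, and ∂_2 has invariant factor 2 > 1, so H_1 ≅ Z/2.
  H_2: rank ker ∂_2 − rank ∂_3 = (12 − 12) − 0 = 0, and there is no ∂_3, so H_2 ≅ 0.

(K is a triangulation of the real projective plane RP^2.)

Hence the Betti numbers are b_0 = 1, b_1 = 0, b_2 = 0.

b_0 = 1, b_1 = 0, b_2 = 0.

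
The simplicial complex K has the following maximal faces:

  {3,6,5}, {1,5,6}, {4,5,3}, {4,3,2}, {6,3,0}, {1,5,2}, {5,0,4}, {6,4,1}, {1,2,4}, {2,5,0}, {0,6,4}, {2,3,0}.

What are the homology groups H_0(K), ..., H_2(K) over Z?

H_0 = Z,  H_1 = Z_2,  H_2 = 0.

Take the total order 0 < 1 < 2 < 3 < 4 < 5 < 6 on the vertex set. Then K (dimension 2) consists of the simplices:

  0-simplices (7): [0], [1], [2], [3], [4], [5], [6]
  1-simplices (18): [0,2], [0,3], [0,4], [0,5], [0,6], [1,2], [1,4], [1,5], [1,6], [2,3], [2,4], [2,5], [3,4], [3,5], [3,6], [4,5], [4,6], [5,6]
  2-simplices (12): [0,2,3], [0,2,5], [0,3,6], [0,4,5], [0,4,6], [1,2,4], [1,2,5], [1,4,6], [1,5,6], [2,3,4], [3,4,5], [3,5,6]

Hence C_0 ≅ Z^7, C_1 ≅ Z^18, C_2 ≅ Z^12.

The boundary map ∂_1: C_1 → C_0 sends each edge [p,q] (with p < q) to q − p.
The 7×18 boundary matrix has rank 6 and Smith normal form diag(1,1,1,1,1,1).

Boundary ∂_2: C_2 → C_1 acts by ∂[p,q,r] = [q,r] − [p,r] + [p,q]. For instance
  ∂[1,5,6] = [5,6] − [1,6] + [1,5],
  ∂[0,3,6] = [3,6] − [0,6] + [0,3].
This gives a 18×12 integer matrix of rank 12; reducing to Smith normal form yields diagonal entries (1,1,1,1,1,1,1,1,1,1,1,2).

From H_k ≅ ker(∂_k) / im(∂_{k+1}) we obtain:

  H_0: rank C_0 − rank ∂_1 = 7 − 6 = 1, and the invariant factors of ∂_1 are all 1, so H_0 = Z.
  H_1: rank ker ∂_1 − rank ∂_2 = (18 − 6) − 12 = 0, and ∂_2 has invariant factor 2 > 1, so H_1 = Z_2.
  H_2: rank ker ∂_2 − rank ∂_3 = (12 − 12) − 0 = 0, and there is no ∂_3, so H_2 = 0.

(K is a triangulation of the real projective plane RP^2.)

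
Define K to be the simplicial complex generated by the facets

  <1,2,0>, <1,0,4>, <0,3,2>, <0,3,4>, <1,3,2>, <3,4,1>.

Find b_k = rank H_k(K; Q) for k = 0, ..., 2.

Order the vertices as 0 < 1 < 2 < 3 < 4. Listing each simplex with vertices in this order, K has dimension 2 with simplices:

  0-simplices (5): [0], [1], [2], [3], [4]
  1-simplices (9): [0,1], [0,2], [0,3], [0,4], [1,2], [1,3], [1,4], [2,3], [3,4]
  2-simplices (6): [0,1,2], [0,1,4], [0,2,3], [0,3,4], [1,2,3], [1,3,4]

Hence C_0 ≅ Z^5, C_1 ≅ Z^9, C_2 ≅ Z^6.

The boundary map ∂_1: C_1 → C_0 maps an edge to its endpoints' difference, ∂[p,q] = q − p.
As a 5×9 matrix over Z this has rank 4, with invariant factors (1,1,1,1).

Boundary ∂_2: C_2 → C_1 maps a triangle to the signed sum of its edges. For instance
  ∂[0,1,4] = [1,4] − [0,4] + [0,1],
  ∂[1,2,3] = [2,3] − [1,3] + [1,2].
As a 9×6 matrix over Z this has rank 5, with invariant factors (1,1,1,1,1).

Now H_k = ker ∂_k / im ∂_{k+1}, so:

  H_0: rank C_0 − rank ∂_1 = 5 − 4 = 1, and the invariant factors of ∂_1 are all 1, so H_0 ≅ Z.
  H_1: rank ker ∂_1 − rank ∂_2 = (9 − 4) − 5 = 0, and the invariant factors of ∂_2 are all 1, so H_1 ≅ 0.
  H_2: rank ker ∂_2 − rank ∂_3 = (6 − 5) − 0 = 1, and there is no ∂_3, so H_2 ≅ Z.

As a check, the Euler characteristic is 5 − 9 + 6 = 2, which agrees with 1 − 0 + 1 = 2.

Hence the Betti numbers are b_0 = 1, b_1 = 0, b_2 = 1.

b_0 = 1, b_1 = 0, b_2 = 1.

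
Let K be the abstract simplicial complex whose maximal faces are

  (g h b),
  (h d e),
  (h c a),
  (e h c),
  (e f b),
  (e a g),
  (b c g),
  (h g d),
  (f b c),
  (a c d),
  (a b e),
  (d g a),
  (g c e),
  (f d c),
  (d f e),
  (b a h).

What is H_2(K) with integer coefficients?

H_2 ≅ Z.

K has 8 vertices, 24 edges, 16 triangles.
rank ∂_2 = 15, rank ∂_3 = 0 ⇒ b_2 = 16 − 15 − 0 = 1. So H_2 = Z.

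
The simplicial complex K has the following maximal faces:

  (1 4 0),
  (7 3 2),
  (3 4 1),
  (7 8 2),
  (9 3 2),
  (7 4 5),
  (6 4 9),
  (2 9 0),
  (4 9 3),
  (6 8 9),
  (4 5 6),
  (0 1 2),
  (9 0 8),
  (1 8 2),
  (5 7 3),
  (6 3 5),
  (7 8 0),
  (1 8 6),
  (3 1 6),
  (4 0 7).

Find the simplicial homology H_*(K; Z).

Order the vertices as 0 < 1 < 2 < 3 < 4 < 5 < 6 < 7 < 8 < 9. Listing each simplex with vertices in this order, K has dimension 2 with simplices:

  0-simplices (10): [0], [1], [2], [3], [4], [5], [6], [7], [8], [9]
  1-simplices (30): (30 of them)
  2-simplices (20): (20 of them)

giving chain groups C_0 ≅ Z^10, C_1 ≅ Z^30, C_2 ≅ Z^20.

∂_1: C_1 → C_0 is given by ∂[p,q] = [q] − [p]. For instance
  ∂[3,5] = [5] − [3].
The 10×30 boundary matrix has rank 9 and Smith normal form diag(1,1,1,1,1,1,1,1,1).

Boundary ∂_2: C_2 → C_1 maps a triangle to the signed sum of its edges. For instance
  ∂[0,4,7] = [4,7] − [0,7] + [0,4],
  ∂[0,1,2] = [1,2] − [0,2] + [0,1].
The resulting 30×20 matrix has rank 20, and its Smith normal form has invariant factors (1,1,1,1,1,1,1,1,1,1,1,1,1,1,1,1,1,1,1,2).

Reading off H_k = ker ∂_k / im ∂_{k+1}:

  H_0: rank C_0 − rank ∂_1 = 10 − 9 = 1, and the invariant factors of ∂_1 are all 1, so H_0 ≅ Z.
  H_1: rank ker ∂_1 − rank ∂_2 = (30 − 9) − 20 = 1, and ∂_2 has invariant factor 2 > 1, so H_1 ≅ Z ⊕ Z/2Z.
  H_2: rank ker ∂_2 − rank ∂_3 = (20 − 20) − 0 = 0, and there is no ∂_3, so H_2 ≅ 0.

H_0 = Z,  H_1 = Z ⊕ Z/2Z,  H_2 = 0.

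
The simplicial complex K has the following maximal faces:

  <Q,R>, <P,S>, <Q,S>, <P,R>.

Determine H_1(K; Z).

Take the total order P < Q < R < S on the vertex set. Then K (dimension 1) consists of the simplices:

  0-simplices (4): P, Q, R, S
  1-simplices (4): PR, PS, QR, QS

giving chain groups C_0 ≅ Z^4, C_1 ≅ Z^4.

∂_1: C_1 → C_0 maps an edge to its endpoints' difference, ∂[p,q] = q − p.
The 4×4 boundary matrix has rank 3 and Smith normal form diag(1,1,1).

Now H_k = ker ∂_k / im ∂_{k+1}, so:

  H_1: rank ker ∂_1 − rank ∂_2 = (4 − 3) − 0 = 1, and there is no ∂_2, so H_1 ≅ Z.

H_1 ≅ Z.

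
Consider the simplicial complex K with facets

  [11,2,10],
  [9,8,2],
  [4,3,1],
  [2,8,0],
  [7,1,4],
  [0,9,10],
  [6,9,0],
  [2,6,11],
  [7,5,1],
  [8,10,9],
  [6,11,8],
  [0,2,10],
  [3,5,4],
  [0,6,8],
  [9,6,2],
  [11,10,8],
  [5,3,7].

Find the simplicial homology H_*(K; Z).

We work with the vertex ordering 0 < 1 < 2 < 3 < 4 < 5 < 6 < 7 < 8 < 9 < 10 < 11. The simplices of K, each written with vertices in increasing order, are:

  0-simplices (12): [0], [1], [2], [3], [4], [5], [6], [7], [8], [9], [10], [11]
  1-simplices (28): (28 of them)
  2-simplices (17): [0,2,8], [0,2,10], [0,6,8], [0,6,9], [0,9,10], [1,3,4], [1,4,7], [1,5,7], [2,6,9], [2,6,11], [2,8,9], [2,10,11], [3,4,5], [3,5,7], [6,8,11], [8,9,10], [8,10,11]

giving chain groups C_0 ≅ Z^12, C_1 ≅ Z^28, C_2 ≅ Z^17.

The boundary map ∂_1: C_1 → C_0 maps an edge to its endpoints' difference, ∂[p,q] = q − p. For instance
  ∂[9,10] = [10] − [9].
The 12×28 boundary matrix has rank 10 and Smith normal form diag(1,1,1,1,1,1,1,1,1,1).

∂_2: C_2 → C_1 maps a triangle to the signed sum of its edges. For instance
  ∂[8,9,10] = [9,10] − [8,10] + [8,9],
  ∂[0,9,10] = [9,10] − [0,10] + [0,9].
The resulting 28×17 matrix has rank 17, and its Smith normal form has invariant factors (1,1,1,1,1,1,1,1,1,1,1,1,1,1,1,1,2).

Now H_k = ker ∂_k / im ∂_{k+1}, so:

  H_0: rank C_0 − rank ∂_1 = 12 − 10 = 2, and the invariant factors of ∂_1 are all 1, so H_0 ≅ Z^2.
  H_1: rank ker ∂_1 − rank ∂_2 = (28 − 10) − 17 = 1, and ∂_2 has invariant factor 2 > 1, so H_1 ≅ Z ⊕ Z_2.
  H_2: rank ker ∂_2 − rank ∂_3 = (17 − 17) − 0 = 0, and there is no ∂_3, so H_2 ≅ 0.

H_0 = Z^2,  H_1 = Z ⊕ Z_2,  H_2 = 0.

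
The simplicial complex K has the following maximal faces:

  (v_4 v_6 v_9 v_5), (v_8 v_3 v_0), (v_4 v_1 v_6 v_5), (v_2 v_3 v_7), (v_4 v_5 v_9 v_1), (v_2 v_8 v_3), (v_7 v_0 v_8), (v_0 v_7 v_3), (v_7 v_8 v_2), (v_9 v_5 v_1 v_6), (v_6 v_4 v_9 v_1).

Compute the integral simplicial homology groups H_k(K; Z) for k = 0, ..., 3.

H_0 ≅ Z^2,  H_1 = 0,  H_2 ≅ Z,  H_3 ≅ Z.

We work with the vertex ordering v_0 < v_1 < v_2 < v_3 < v_4 < v_5 < v_6 < v_7 < v_8 < v_9. The simplices of K, each written with vertices in increasing order, are:

  0-simplices (10): [v_0], [v_1], [v_2], [v_3], [v_4], [v_5], [v_6], [v_7], [v_8], [v_9]
  1-simplices (19): (19 of them)
  2-simplices (16): (16 of them)
  3-simplices (5): [v_1,v_4,v_5,v_6], [v_1,v_4,v_5,v_9], [v_1,v_4,v_6,v_9], [v_1,v_5,v_6,v_9], [v_4,v_5,v_6,v_9]

Hence C_0 ≅ Z^10, C_1 ≅ Z^19, C_2 ≅ Z^16, C_3 ≅ Z^5.

The boundary map ∂_1: C_1 → C_0 maps an edge to its endpoints' difference, ∂[p,q] = q − p. For instance
  ∂[v_1,v_5] = [v_5] − [v_1].
This gives a 10×19 integer matrix of rank 8; reducing to Smith normal form yields diagonal entries (1,1,1,1,1,1,1,1).

∂_2: C_2 → C_1 acts by ∂[p,q,r] = [q,r] − [p,r] + [p,q]. For instance
  ∂[v_1,v_5,v_9] = [v_5,v_9] − [v_1,v_9] + [v_1,v_5],
  ∂[v_0,v_7,v_8] = [v_7,v_8] − [v_0,v_8] + [v_0,v_7].
This gives a 19×16 integer matrix of rank 11; reducing to Smith normal form yields diagonal entries (1,1,1,1,1,1,1,1,1,1,1).

Boundary ∂_3: C_3 → C_2 sends each 3-simplex σ to the alternating sum Σ_i (−1)^i (σ with its i-th vertex removed). For instance
  ∂[v_1,v_4,v_5,v_6] = [v_4,v_5,v_6] − [v_1,v_5,v_6] + [v_1,v_4,v_6] − [v_1,v_4,v_5],
  ∂[v_4,v_5,v_6,v_9] = [v_5,v_6,v_9] − [v_4,v_6,v_9] + [v_4,v_5,v_9] − [v_4,v_5,v_6].
The 16×5 boundary matrix has rank 4 and Smith normal form diag(1,1,1,1).

Computing H_k = (kernel of ∂_k) / (image of ∂_{k+1}):

  H_0: rank C_0 − rank ∂_1 = 10 − 8 = 2, and the invariant factors of ∂_1 are all 1, so H_0 = Z^2.
  H_1: rank ker ∂_1 − rank ∂_2 = (19 − 8) − 11 = 0, and the invariant factors of ∂_2 are all 1, so H_1 = 0.
  H_2: rank ker ∂_2 − rank ∂_3 = (16 − 11) − 4 = 1, and the invariant factors of ∂_3 are all 1, so H_2 = Z.
  H_3: rank ker ∂_3 − rank ∂_4 = (5 − 4) − 0 = 1, and there is no ∂_4, so H_3 = Z.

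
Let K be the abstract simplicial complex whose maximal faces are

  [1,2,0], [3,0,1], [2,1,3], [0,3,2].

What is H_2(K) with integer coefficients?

H_2 ≅ Z.

We work with the vertex ordering 0 < 1 < 2 < 3. The simplices of K, each written with vertices in increasing order, are:

  0-simplices (4): [0], [1], [2], [3]
  1-simplices (6): [0,1], [0,2], [0,3], [1,2], [1,3], [2,3]
  2-simplices (4): [0,1,2], [0,1,3], [0,2,3], [1,2,3]

so the chain groups are C_0 ≅ Z^4, C_1 ≅ Z^6, C_2 ≅ Z^4.

∂_1: C_1 → C_0 sends each edge [p,q] (with p < q) to q − p. For instance
  ∂[0,3] = [3] − [0].
The 4×6 boundary matrix has rank 3 and Smith normal form diag(1,1,1).

Boundary ∂_2: C_2 → C_1 acts by ∂[p,q,r] = [q,r] − [p,r] + [p,q]. For instance
  ∂[1,2,3] = [2,3] − [1,3] + [1,2],
  ∂[0,2,3] = [2,3] − [0,3] + [0,2].
The resulting 6×4 matrix has rank 3, and its Smith normal form has invariant factors (1,1,1).

Computing H_k = (kernel of ∂_k) / (image of ∂_{k+1}):

  H_2: rank ker ∂_2 − rank ∂_3 = (4 − 3) − 0 = 1, and there is no ∂_3, so H_2 ≅ Z.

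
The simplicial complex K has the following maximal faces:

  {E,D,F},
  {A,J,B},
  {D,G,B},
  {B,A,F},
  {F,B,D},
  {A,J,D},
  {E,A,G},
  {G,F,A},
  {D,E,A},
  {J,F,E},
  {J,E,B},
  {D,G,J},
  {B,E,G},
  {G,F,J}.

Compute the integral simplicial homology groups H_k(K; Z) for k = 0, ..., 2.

K has 7 vertices, 21 edges, 14 triangles.
rank ∂_0 = 0, rank ∂_1 = 6 ⇒ b_0 = 7 − 0 − 6 = 1; all invariant factors of ∂_1 are 1 so no torsion. So H_0 = Z.
rank ∂_1 = 6, rank ∂_2 = 13 ⇒ b_1 = 21 − 6 − 13 = 2; all invariant factors of ∂_2 are 1 so no torsion. So H_1 = Z^2.
rank ∂_2 = 13, rank ∂_3 = 0 ⇒ b_2 = 14 − 13 − 0 = 1. So H_2 = Z.

H_0 ≅ Z,  H_1 ≅ Z^2,  H_2 ≅ Z.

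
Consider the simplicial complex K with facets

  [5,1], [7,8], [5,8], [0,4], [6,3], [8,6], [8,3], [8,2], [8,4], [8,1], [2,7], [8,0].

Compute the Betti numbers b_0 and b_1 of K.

b_0 = 1, b_1 = 4.

Take the total order 0 < 1 < 2 < 3 < 4 < 5 < 6 < 7 < 8 on the vertex set. Then K (dimension 1) consists of the simplices:

  0-simplices (9): [0], [1], [2], [3], [4], [5], [6], [7], [8]
  1-simplices (12): [0,4], [0,8], [1,5], [1,8], [2,7], [2,8], [3,6], [3,8], [4,8], [5,8], [6,8], [7,8]

so the chain groups are C_0 ≅ Z^9, C_1 ≅ Z^12.

The boundary map ∂_1: C_1 → C_0 is given by ∂[p,q] = [q] − [p]. For instance
  ∂[4,8] = [8] − [4].
The 9×12 boundary matrix has rank 8 and Smith normal form diag(1,1,1,1,1,1,1,1).

From H_k ≅ ker(∂_k) / im(∂_{k+1}) we obtain:

  H_0: rank C_0 − rank ∂_1 = 9 − 8 = 1, and the invariant factors of ∂_1 are all 1, so H_0 = Z.
  H_1: rank ker ∂_1 − rank ∂_2 = (12 − 8) − 0 = 4, and there is no ∂_2, so H_1 = Z^4.

(K is a triangulation of a wedge of 4 circles.)

Hence the Betti numbers are b_0 = 1, b_1 = 4.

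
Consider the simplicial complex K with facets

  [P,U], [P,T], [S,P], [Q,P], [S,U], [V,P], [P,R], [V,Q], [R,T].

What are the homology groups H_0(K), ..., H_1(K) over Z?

We work with the vertex ordering P < Q < R < S < T < U < V. The simplices of K, each written with vertices in increasing order, are:

  0-simplices (7): P, Q, R, S, T, U, V
  1-simplices (9): PQ, PR, PS, PT, PU, PV, QV, RT, SU

giving chain groups C_0 ≅ Z^7, C_1 ≅ Z^9.

∂_1: C_1 → C_0 is given by ∂[p,q] = [q] − [p]. For instance
  ∂QV = V − Q.
The 7×9 boundary matrix has rank 6 and Smith normal form diag(1,1,1,1,1,1).

From H_k ≅ ker(∂_k) / im(∂_{k+1}) we obtain:

  H_0: rank C_0 − rank ∂_1 = 7 − 6 = 1, and the invariant factors of ∂_1 are all 1, so H_0 = Z.
  H_1: rank ker ∂_1 − rank ∂_2 = (9 − 6) − 0 = 3, and there is no ∂_2, so H_1 = Z^3.

As a check, the Euler characteristic is 7 − 9 = -2, which agrees with 1 − 3 = -2.

H_0 = Z,  H_1 = Z^3.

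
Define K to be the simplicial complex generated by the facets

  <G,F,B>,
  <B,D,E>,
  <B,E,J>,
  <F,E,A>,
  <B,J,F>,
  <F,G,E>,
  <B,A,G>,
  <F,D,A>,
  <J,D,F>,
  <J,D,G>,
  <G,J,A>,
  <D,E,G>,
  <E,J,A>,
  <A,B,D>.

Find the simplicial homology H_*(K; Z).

We work with the vertex ordering A < B < D < E < F < G < J. The simplices of K, each written with vertices in increasing order, are:

  0-simplices (7): A, B, D, E, F, G, J
  1-simplices (21): AB, AD, AE, AF, AG, AJ, BD, BE, BF, BG, BJ, DE, DF, DG, DJ, EF, EG, EJ, FG, FJ, GJ
  2-simplices (14): ABD, ABG, ADF, AEF, AEJ, AGJ, BDE, BEJ, BFG, BFJ, DEG, DFJ, DGJ, EFG

giving chain groups C_0 ≅ Z^7, C_1 ≅ Z^21, C_2 ≅ Z^14.

∂_1: C_1 → C_0 is given by ∂[p,q] = [q] − [p]. For instance
  ∂BG = G − B.
The 7×21 boundary matrix has rank 6 and Smith normal form diag(1,1,1,1,1,1).

∂_2: C_2 → C_1 acts by ∂[p,q,r] = [q,r] − [p,r] + [p,q]. For instance
  ∂ABD = BD − AD + AB,
  ∂DFJ = FJ − DJ + DF.
As a 21×14 matrix over Z this has rank 13, with invariant factors (1,1,1,1,1,1,1,1,1,1,1,1,1).

Now H_k = ker ∂_k / im ∂_{k+1}, so:

  H_0: rank C_0 − rank ∂_1 = 7 − 6 = 1, and the invariant factors of ∂_1 are all 1, so H_0 = Z.
  H_1: rank ker ∂_1 − rank ∂_2 = (21 − 6) − 13 = 2, and the invariant factors of ∂_2 are all 1, so H_1 = Z^2.
  H_2: rank ker ∂_2 − rank ∂_3 = (14 − 13) − 0 = 1, and there is no ∂_3, so H_2 = Z.

H_0 = Z,  H_1 = Z^2,  H_2 = Z.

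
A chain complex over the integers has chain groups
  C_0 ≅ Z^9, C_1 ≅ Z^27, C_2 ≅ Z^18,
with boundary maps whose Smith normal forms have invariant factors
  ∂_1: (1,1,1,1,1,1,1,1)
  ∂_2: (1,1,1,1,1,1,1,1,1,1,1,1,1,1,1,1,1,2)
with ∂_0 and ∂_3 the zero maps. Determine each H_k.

H_0 ≅ Z,  H_1 ≅ Z ⊕ Z/2Z,  H_2 = 0.

H_0: b_0 = 9 − 0 − 8 = 1; torsion from ∂_1 factors > 1: none. So H_0 ≅ Z.
H_1: b_1 = 27 − 8 − 18 = 1; torsion from ∂_2 factors > 1: [2]. So H_1 ≅ Z ⊕ Z/2Z.
H_2: b_2 = 18 − 18 − 0 = 0; torsion from ∂_3 factors > 1: none. So H_2 ≅ 0.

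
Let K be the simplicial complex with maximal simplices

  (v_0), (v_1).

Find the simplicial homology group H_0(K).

H_0 = Z^2.

Order the vertices as v_0 < v_1. Listing each simplex with vertices in this order, K has dimension 0 with simplices:

  0-simplices (2): [v_0], [v_1]

so the chain groups are C_0 ≅ Z^2.

From H_k ≅ ker(∂_k) / im(∂_{k+1}) we obtain:

  H_0: rank C_0 − rank ∂_1 = 2 − 0 = 2, and there is no ∂_1, so H_0 ≅ Z^2.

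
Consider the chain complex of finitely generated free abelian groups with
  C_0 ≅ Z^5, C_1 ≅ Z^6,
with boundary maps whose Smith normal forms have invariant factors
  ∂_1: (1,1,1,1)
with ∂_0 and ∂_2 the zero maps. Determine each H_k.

H_0: b_0 = 5 − 0 − 4 = 1; torsion from ∂_1 factors > 1: none. So H_0 ≅ Z.
H_1: b_1 = 6 − 4 − 0 = 2; torsion from ∂_2 factors > 1: none. So H_1 ≅ Z^2.

H_0 ≅ Z,  H_1 ≅ Z^2.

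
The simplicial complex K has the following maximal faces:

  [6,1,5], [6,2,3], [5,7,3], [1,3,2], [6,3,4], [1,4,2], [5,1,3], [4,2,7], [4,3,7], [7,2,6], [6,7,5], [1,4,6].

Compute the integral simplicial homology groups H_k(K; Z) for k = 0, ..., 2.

H_0 ≅ Z,  H_1 ≅ Z/2,  H_2 = 0.

Order the vertices as 1 < 2 < 3 < 4 < 5 < 6 < 7. Listing each simplex with vertices in this order, K has dimension 2 with simplices:

  0-simplices (7): [1], [2], [3], [4], [5], [6], [7]
  1-simplices (18): [1,2], [1,3], [1,4], [1,5], [1,6], [2,3], [2,4], [2,6], [2,7], [3,4], [3,5], [3,6], [3,7], [4,6], [4,7], [5,6], [5,7], [6,7]
  2-simplices (12): [1,2,3], [1,2,4], [1,3,5], [1,4,6], [1,5,6], [2,3,6], [2,4,7], [2,6,7], [3,4,6], [3,4,7], [3,5,7], [5,6,7]

giving chain groups C_0 ≅ Z^7, C_1 ≅ Z^18, C_2 ≅ Z^12.

Boundary ∂_1: C_1 → C_0 is given by ∂[p,q] = [q] − [p]. For instance
  ∂[5,6] = [6] − [5].
The resulting 7×18 matrix has rank 6, and its Smith normal form has invariant factors (1,1,1,1,1,1).

Boundary ∂_2: C_2 → C_1 maps a triangle to the signed sum of its edges. For instance
  ∂[5,6,7] = [6,7] − [5,7] + [5,6],
  ∂[2,6,7] = [6,7] − [2,7] + [2,6].
As a 18×12 matrix over Z this has rank 12, with invariant factors (1,1,1,1,1,1,1,1,1,1,1,2).

Computing H_k = (kernel of ∂_k) / (image of ∂_{k+1}):

  H_0: rank C_0 − rank ∂_1 = 7 − 6 = 1, and the invariant factors of ∂_1 are all 1, so H_0 = Z.
  H_1: rank ker ∂_1 − rank ∂_2 = (18 − 6) − 12 = 0, and ∂_2 has invariant factor 2 > 1, so H_1 = Z/2.
  H_2: rank ker ∂_2 − rank ∂_3 = (12 − 12) − 0 = 0, and there is no ∂_3, so H_2 = 0.

(K is a triangulation of the real projective plane RP^2.)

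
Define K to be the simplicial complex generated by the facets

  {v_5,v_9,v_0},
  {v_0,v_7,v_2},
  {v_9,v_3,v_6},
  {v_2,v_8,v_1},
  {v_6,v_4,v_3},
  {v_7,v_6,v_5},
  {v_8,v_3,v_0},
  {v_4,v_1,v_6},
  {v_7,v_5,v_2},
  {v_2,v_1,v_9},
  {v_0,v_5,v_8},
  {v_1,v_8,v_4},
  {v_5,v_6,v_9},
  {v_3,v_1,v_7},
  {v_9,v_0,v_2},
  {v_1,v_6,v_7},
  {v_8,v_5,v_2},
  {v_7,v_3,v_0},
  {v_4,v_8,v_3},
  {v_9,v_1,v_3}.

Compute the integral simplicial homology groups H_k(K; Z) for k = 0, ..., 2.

H_0 ≅ Z,  H_1 ≅ Z × Z/2,  H_2 = 0.

Order the vertices as v_0 < v_1 < v_2 < v_3 < v_4 < v_5 < v_6 < v_7 < v_8 < v_9. Listing each simplex with vertices in this order, K has dimension 2 with simplices:

  0-simplices (10): [v_0], [v_1], [v_2], [v_3], [v_4], [v_5], [v_6], [v_7], [v_8], [v_9]
  1-simplices (30): (30 of them)
  2-simplices (20): (20 of them)

Hence C_0 ≅ Z^10, C_1 ≅ Z^30, C_2 ≅ Z^20.

∂_1: C_1 → C_0 is given by ∂[p,q] = [q] − [p].
As a 10×30 matrix over Z this has rank 9, with invariant factors (1,1,1,1,1,1,1,1,1).

The boundary map ∂_2: C_2 → C_1 maps a triangle to the signed sum of its edges. For instance
  ∂[v_0,v_3,v_7] = [v_3,v_7] − [v_0,v_7] + [v_0,v_3],
  ∂[v_1,v_4,v_8] = [v_4,v_8] − [v_1,v_8] + [v_1,v_4].
The 30×20 boundary matrix has rank 20 and Smith normal form diag(1,1,1,1,1,1,1,1,1,1,1,1,1,1,1,1,1,1,1,2).

Reading off H_k = ker ∂_k / im ∂_{k+1}:

  H_0: rank C_0 − rank ∂_1 = 10 − 9 = 1, and the invariant factors of ∂_1 are all 1, so H_0 = Z.
  H_1: rank ker ∂_1 − rank ∂_2 = (30 − 9) − 20 = 1, and ∂_2 has invariant factor 2 > 1, so H_1 = Z × Z/2.
  H_2: rank ker ∂_2 − rank ∂_3 = (20 − 20) − 0 = 0, and there is no ∂_3, so H_2 = 0.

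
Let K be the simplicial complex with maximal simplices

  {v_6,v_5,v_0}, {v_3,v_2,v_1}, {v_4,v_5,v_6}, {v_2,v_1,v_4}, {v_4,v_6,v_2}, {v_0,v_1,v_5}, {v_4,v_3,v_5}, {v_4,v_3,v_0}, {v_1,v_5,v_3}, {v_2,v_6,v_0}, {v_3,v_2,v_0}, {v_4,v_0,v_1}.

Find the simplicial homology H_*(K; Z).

H_0 = Z,  H_1 = Z_2,  H_2 = 0.

We work with the vertex ordering v_0 < v_1 < v_2 < v_3 < v_4 < v_5 < v_6. The simplices of K, each written with vertices in increasing order, are:

  0-simplices (7): [v_0], [v_1], [v_2], [v_3], [v_4], [v_5], [v_6]
  1-simplices (18): (18 of them)
  2-simplices (12): (12 of them)

Hence C_0 ≅ Z^7, C_1 ≅ Z^18, C_2 ≅ Z^12.

∂_1: C_1 → C_0 maps an edge to its endpoints' difference, ∂[p,q] = q − p. For instance
  ∂[v_3,v_4] = [v_4] − [v_3].
This gives a 7×18 integer matrix of rank 6; reducing to Smith normal form yields diagonal entries (1,1,1,1,1,1).

The boundary map ∂_2: C_2 → C_1 sends each 2-simplex [p,q,r] to [q,r] − [p,r] + [p,q]. For instance
  ∂[v_1,v_2,v_3] = [v_2,v_3] − [v_1,v_3] + [v_1,v_2],
  ∂[v_0,v_1,v_5] = [v_1,v_5] − [v_0,v_5] + [v_0,v_1].
As a 18×12 matrix over Z this has rank 12, with invariant factors (1,1,1,1,1,1,1,1,1,1,1,2).

Reading off H_k = ker ∂_k / im ∂_{k+1}:

  H_0: rank C_0 − rank ∂_1 = 7 − 6 = 1, and the invariant factors of ∂_1 are all 1, so H_0 = Z.
  H_1: rank ker ∂_1 − rank ∂_2 = (18 − 6) − 12 = 0, and ∂_2 has invariant factor 2 > 1, so H_1 = Z_2.
  H_2: rank ker ∂_2 − rank ∂_3 = (12 − 12) − 0 = 0, and there is no ∂_3, so H_2 = 0.

As a check, the Euler characteristic is 7 − 18 + 12 = 1, which agrees with 1 − 0 + 0 = 1.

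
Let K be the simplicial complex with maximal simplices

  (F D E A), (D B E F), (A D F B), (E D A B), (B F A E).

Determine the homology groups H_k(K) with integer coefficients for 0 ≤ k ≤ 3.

We work with the vertex ordering A < B < D < E < F. The simplices of K, each written with vertices in increasing order, are:

  0-simplices (5): A, B, D, E, F
  1-simplices (10): AB, AD, AE, AF, BD, BE, BF, DE, DF, EF
  2-simplices (10): ABD, ABE, ABF, ADE, ADF, AEF, BDE, BDF, BEF, DEF
  3-simplices (5): ABDE, ABDF, ABEF, ADEF, BDEF

Hence C_0 ≅ Z^5, C_1 ≅ Z^10, C_2 ≅ Z^10, C_3 ≅ Z^5.

The boundary map ∂_1: C_1 → C_0 sends each edge [p,q] (with p < q) to q − p.
The resulting 5×10 matrix has rank 4, and its Smith normal form has invariant factors (1,1,1,1).

Boundary ∂_2: C_2 → C_1 maps a triangle to the signed sum of its edges. For instance
  ∂ADE = DE − AE + AD,
  ∂BDF = DF − BF + BD.
As a 10×10 matrix over Z this has rank 6, with invariant factors (1,1,1,1,1,1).

∂_3: C_3 → C_2 sends each 3-simplex σ to the alternating sum Σ_i (−1)^i (σ with its i-th vertex removed). For instance
  ∂ABDE = BDE − ADE + ABE − ABD,
  ∂BDEF = DEF − BEF + BDF − BDE.
The 10×5 boundary matrix has rank 4 and Smith normal form diag(1,1,1,1).

Now H_k = ker ∂_k / im ∂_{k+1}, so:

  H_0: rank C_0 − rank ∂_1 = 5 − 4 = 1, and the invariant factors of ∂_1 are all 1, so H_0 ≅ Z.
  H_1: rank ker ∂_1 − rank ∂_2 = (10 − 4) − 6 = 0, and the invariant factors of ∂_2 are all 1, so H_1 ≅ 0.
  H_2: rank ker ∂_2 − rank ∂_3 = (10 − 6) − 4 = 0, and the invariant factors of ∂_3 are all 1, so H_2 ≅ 0.
  H_3: rank ker ∂_3 − rank ∂_4 = (5 − 4) − 0 = 1, and there is no ∂_4, so H_3 ≅ Z.

(K is a triangulation of the 3-sphere S^3.)

H_0 ≅ Z,  H_1 = 0,  H_2 = 0,  H_3 ≅ Z.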